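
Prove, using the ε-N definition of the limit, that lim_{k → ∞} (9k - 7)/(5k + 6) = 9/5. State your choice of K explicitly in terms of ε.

Fix ε > 0. For k ≥ 1, |(9k - 7)/(5k + 6) − (9/5)| = |-89|/(5(5k + 6)) = 89/(5(5k + 6)).
Since 5k + 6 ≥ 5k for k ≥ 1, this is ≤ 89/(5·5k) = (89/25)/k.
So |(9k - 7)/(5k + 6) − (9/5)| < ε whenever k > (89/25)/ε.
Take K = (89/25)/ε. If k > K then |(9k - 7)/(5k + 6) − (9/5)| ≤ (89/25)/k < ε.

K = (89/25)/ε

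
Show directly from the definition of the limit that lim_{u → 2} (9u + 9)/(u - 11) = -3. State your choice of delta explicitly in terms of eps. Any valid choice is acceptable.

Suppose eps > 0. We want delta > 0 with 0 < |u − 2| < delta ⇒ |(9u + 9)/(u - 11) + 3| < eps.
Combining over a common denominator, (9u + 9)/(u - 11) + 3 = [(9u + 9)·(-9) − 27·(u - 11)] / [(-9)·(u - 11)] = -108(u − 2) / ((-9)(u - 11)).
So |(9u + 9)/(u - 11) + 3| = 108|u − 2| / (9·|u − 11|).
Require delta ≤ 9/2, so |u − 11| ≥ |-9| − |u − 2| > 9 − 9/2 = 9/2.
Hence |(9u + 9)/(u - 11) + 3| < 108|u − 2|/(9·(9/2)) = (8/3)|u − 2|, which is < eps once |u − 2| < (3/8)eps.
Take delta = min(9/2, (3/8)eps). Then 0 < |u − 2| < delta forces both bounds, so |(9u + 9)/(u - 11) + 3| < eps.

delta = min(9/2, (3/8)eps)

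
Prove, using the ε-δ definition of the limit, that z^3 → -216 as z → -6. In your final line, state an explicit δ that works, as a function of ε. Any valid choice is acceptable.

δ = min(1, ε/127)

Fix ε > 0. We seek δ > 0 with 0 < |z + 6| < δ ⇒ |z^3 + 216| < ε.
Factor: z^3 + 216 = (z + 6)(z^2 - 6z + 36), so |z^3 + 216| = |z + 6|·|z^2 - 6z + 36|.
Impose δ ≤ 1 so that |z| < 7; then |z^2 - 6z + 36| ≤ 127.
Hence |z^3 + 216| ≤ 127|z + 6|, which is < ε once |z + 6| < ε/127.
Take δ = min(1, ε/127). If 0 < |z + 6| < δ then both bounds hold and |z^3 + 216| ≤ 127|z + 6| < 127·(ε/127) = ε.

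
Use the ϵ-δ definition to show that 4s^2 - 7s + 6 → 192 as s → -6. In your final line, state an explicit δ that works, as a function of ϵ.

Let ϵ > 0 be given. We want δ > 0 such that 0 < |s + 6| < δ implies |(4s^2 - 7s + 6) − 192| < ϵ.
(4s^2 - 7s + 6) − 192 = 4s^2 - 7s - 186 = (s + 6)(4s - 31).
So |(4s^2 - 7s + 6) − 192| = |s + 6|·|4s - 31|.
Assume first that |s + 6| < 2, so |s| < 8. Then |4s - 31| ≤ 4·8 + 31 = 63.
Hence |(4s^2 - 7s + 6) − 192| ≤ 63|s + 6| < ϵ provided |s + 6| < ϵ/63.
Choosing δ = min(2, ϵ/63) ensures both conditions, hence |(4s^2 - 7s + 6) − 192| < ϵ.

δ = min(2, ϵ/63)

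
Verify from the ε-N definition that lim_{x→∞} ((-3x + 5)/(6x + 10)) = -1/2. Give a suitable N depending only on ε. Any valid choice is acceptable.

N = (5/3)/ε

Let ε > 0. We seek N > 0 such that x > N implies |(-3x + 5)/(6x + 10) + 1/2| < ε.
(-3x + 5)/(6x + 10) + 1/2 = (6(-3x + 5) − (-3)(6x + 10)) / (6(6x + 10)) = 60/(6(6x + 10)).
For x > 0 we have 6x + 10 > 6x, so |(-3x + 5)/(6x + 10) + 1/2| = 60/(6(6x + 10)) < 60/(6·6x) = (5/3)/x.
Thus |(-3x + 5)/(6x + 10) + 1/2| < ε whenever x > (5/3)/ε.
Take N = (5/3)/ε. If x > N then |(-3x + 5)/(6x + 10) + 1/2| < (5/3)/x < ε.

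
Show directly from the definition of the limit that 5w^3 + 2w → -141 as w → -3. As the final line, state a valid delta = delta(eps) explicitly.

Fix eps > 0. We want delta > 0 such that 0 < |w + 3| < delta implies |(5w^3 + 2w) + 141| < eps.
(5w^3 + 2w) + 141 = 5w^3 + 2w + 141 = (w + 3)(5w^2 - 15w + 47).
So |(5w^3 + 2w) + 141| = |w + 3|·|5w^2 - 15w + 47|.
Assume first that |w + 3| < 1, so |w| < 4. Then |5w^2 - 15w + 47| ≤ 5·4^2 + 15·4 + 47 = 187.
Hence |(5w^3 + 2w) + 141| ≤ 187|w + 3| < eps provided |w + 3| < eps/187.
Choosing delta = min(1, eps/187) ensures both conditions, hence |(5w^3 + 2w) + 141| < eps.

delta = min(1, eps/187)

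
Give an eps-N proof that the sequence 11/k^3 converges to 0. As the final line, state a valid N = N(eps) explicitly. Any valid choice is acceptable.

Let eps > 0 be given. For k ≥ 1, |11/k^3 − 0| = 11/k^3.
11/k^3 < eps ⇔ k^3 > 11/eps ⇔ k > (11/eps)^{1/3}.
Take N = (11/eps)^{1/3}. Then k > N implies 11/k^3 < eps.

N = (11/eps)^{1/3}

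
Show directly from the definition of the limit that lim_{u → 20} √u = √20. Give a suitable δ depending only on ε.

δ = min(20, √20·ε)

Fix ε > 0. We want δ > 0 such that 0 < |u − 20| < δ implies |√u − √20| < ε.
Rationalise: √u − √20 = (u − 20)/(√u + √20), so |√u − √20| = |u − 20|/(√u + √20).
Restrict δ ≤ 20 so that |u − 20| < 20 forces u > 0, and then √u + √20 > √20.
Hence |√u − √20| < |u − 20|/√20, which is < ε once |u − 20| < √20·ε.
Take δ = min(20, √20·ε). If 0 < |u − 20| < δ then u > 0 and |√u − √20| < |u − 20|/√20 < ε.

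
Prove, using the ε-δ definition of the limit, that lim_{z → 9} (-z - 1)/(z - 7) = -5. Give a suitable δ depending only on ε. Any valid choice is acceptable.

Suppose ε > 0. We want δ > 0 with 0 < |z − 9| < δ ⇒ |(-z - 1)/(z - 7) + 5| < ε.
Combining over a common denominator, (-z - 1)/(z - 7) + 5 = [(-z - 1)·2 − (-10)·(z - 7)] / [2·(z - 7)] = 8(z − 9) / (2(z - 7)).
So |(-z - 1)/(z - 7) + 5| = 8|z − 9| / (2·|z − 7|).
Restrict δ ≤ 1. Then |z − 9| < 1 gives |z − 7| = |(z − 9) + 2| ≥ 2 − 1 = 1.
Hence |(-z - 1)/(z - 7) + 5| < 8|z − 9|/(2·1) = 4|z − 9|, which is < ε once |z − 9| < (1/4)ε.
Take δ = min(1, (1/4)ε). Then 0 < |z − 9| < δ forces both bounds, so |(-z - 1)/(z - 7) + 5| < ε.

δ = min(1, (1/4)ε)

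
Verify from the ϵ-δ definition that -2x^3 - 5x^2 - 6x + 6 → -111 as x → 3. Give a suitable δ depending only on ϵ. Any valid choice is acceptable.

δ = min(1, ϵ/115)

Let ϵ > 0 be given. We want δ > 0 such that 0 < |x − 3| < δ implies |(-2x^3 - 5x^2 - 6x + 6) + 111| < ϵ.
(-2x^3 - 5x^2 - 6x + 6) + 111 = -2x^3 - 5x^2 - 6x + 117 = (x − 3)(-2x^2 - 11x - 39).
So |(-2x^3 - 5x^2 - 6x + 6) + 111| = |x − 3|·|-2x^2 - 11x - 39|.
Require δ ≤ 1. Then |x − 3| < 1 gives |x| < 4, and by the triangle inequality |-2x^2 - 11x - 39| ≤ 2·4^2 + 11·4 + 39 = 115.
Hence |(-2x^3 - 5x^2 - 6x + 6) + 111| ≤ 115|x − 3| < ϵ provided |x − 3| < ϵ/115.
Take δ = min(1, ϵ/115). Then 0 < |x − 3| < δ gives both |x − 3| < 1 and |x − 3| < ϵ/115, so |(-2x^3 - 5x^2 - 6x + 6) + 111| < ϵ.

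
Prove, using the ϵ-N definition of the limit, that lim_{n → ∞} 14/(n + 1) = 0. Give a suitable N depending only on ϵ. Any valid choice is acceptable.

N = 14/ϵ

Fix ϵ > 0. For n ≥ 1, |14/(n + 1) − 0| = 14/(n + 1) ≤ 14/n.
We need 14/n < ϵ, i.e. n > 14/ϵ.
Take N = 14/ϵ. If n > N then |14/(n + 1)| ≤ 14/n < ϵ.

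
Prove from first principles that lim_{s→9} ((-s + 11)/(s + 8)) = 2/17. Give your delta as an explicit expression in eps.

Fix eps > 0. We want delta > 0 with 0 < |s − 9| < delta ⇒ |(-s + 11)/(s + 8) − (2/17)| < eps.
Combining over a common denominator, (-s + 11)/(s + 8) − (2/17) = [(-s + 11)·17 − 2·(s + 8)] / [17·(s + 8)] = -19(s − 9) / (17(s + 8)).
So |(-s + 11)/(s + 8) − (2/17)| = 19|s − 9| / (17·|s + 8|).
Restrict delta ≤ 17/2. Then |s − 9| < 17/2 gives |s + 8| = |(s − 9) + 17| ≥ 17 − 17/2 = 17/2.
Hence |(-s + 11)/(s + 8) − (2/17)| < 19|s − 9|/(17·(17/2)) = (38/289)|s − 9|, which is < eps once |s − 9| < (289/38)eps.
Take delta = min(17/2, (289/38)eps). Then 0 < |s − 9| < delta forces both bounds, so |(-s + 11)/(s + 8) − (2/17)| < eps.

delta = min(17/2, (289/38)eps)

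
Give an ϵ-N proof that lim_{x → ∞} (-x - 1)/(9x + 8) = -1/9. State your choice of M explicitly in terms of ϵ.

Let ϵ > 0. We seek M > 0 such that x > M implies |(-x - 1)/(9x + 8) + 1/9| < ϵ.
(-x - 1)/(9x + 8) + 1/9 = (9(-x - 1) − (-1)(9x + 8)) / (9(9x + 8)) = -1/(9(9x + 8)).
For x > 0 we have 9x + 8 > 9x, so |(-x - 1)/(9x + 8) + 1/9| = 1/(9(9x + 8)) < 1/(9·9x) = (1/81)/x.
Thus |(-x - 1)/(9x + 8) + 1/9| < ϵ whenever x > (1/81)/ϵ.
Take M = (1/81)/ϵ. If x > M then |(-x - 1)/(9x + 8) + 1/9| < (1/81)/x < ϵ.

M = (1/81)/ϵ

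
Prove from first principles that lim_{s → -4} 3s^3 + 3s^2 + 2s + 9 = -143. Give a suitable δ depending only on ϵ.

Fix ϵ > 0. We want δ > 0 such that 0 < |s + 4| < δ implies |(3s^3 + 3s^2 + 2s + 9) + 143| < ϵ.
(3s^3 + 3s^2 + 2s + 9) + 143 = 3s^3 + 3s^2 + 2s + 152 = (s + 4)(3s^2 - 9s + 38).
So |(3s^3 + 3s^2 + 2s + 9) + 143| = |s + 4|·|3s^2 - 9s + 38|.
Assume first that |s + 4| < 1, so |s| < 5. Then |3s^2 - 9s + 38| ≤ 3·5^2 + 9·5 + 38 = 158.
Hence |(3s^3 + 3s^2 + 2s + 9) + 143| ≤ 158|s + 4| < ϵ provided |s + 4| < ϵ/158.
Choosing δ = min(1, ϵ/158) ensures both conditions, hence |(3s^3 + 3s^2 + 2s + 9) + 143| < ϵ.

δ = min(1, ϵ/158)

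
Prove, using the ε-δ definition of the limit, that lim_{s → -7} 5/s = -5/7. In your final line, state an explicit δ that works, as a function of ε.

δ = min(7/2, (49/10)ε)

Let ε > 0 be given. We seek δ > 0 such that 0 < |s + 7| < δ implies |5/s + 5/7| < ε.
|5/s + 5/7| = 5·|-7 − s|/(7·|s|) = 5|s + 7|/(7|s|).
Restrict δ ≤ 7/2. Then |s + 7| < 7/2 gives |s| > 7/2, so 7|s| > 49/2.
Then |5/s + 5/7| < 5|s + 7|/(49/2), which is < ε when |s + 7| < (49/10)ε.
Take δ = min(7/2, (49/10)ε). Then 0 < |s + 7| < δ gives both |s + 7| < 7/2 and |s + 7| < (49/10)ε, so |5/s + 5/7| < ε.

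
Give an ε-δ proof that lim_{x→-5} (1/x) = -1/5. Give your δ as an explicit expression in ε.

δ = min(5/2, (25/2)ε)

Fix ε > 0. We seek δ > 0 such that 0 < |x + 5| < δ implies |1/x + 1/5| < ε.
|1/x + 1/5| = |-5 − x|/(5·|x|) = |x + 5|/(5|x|).
Require δ ≤ 5/2 so that |x| > 5 − 5/2 = 5/2, hence 5|x| > 25/2.
Then |1/x + 1/5| < |x + 5|/(25/2), which is < ε when |x + 5| < (25/2)ε.
Take δ = min(5/2, (25/2)ε). Then 0 < |x + 5| < δ gives both |x + 5| < 5/2 and |x + 5| < (25/2)ε, so |1/x + 1/5| < ε.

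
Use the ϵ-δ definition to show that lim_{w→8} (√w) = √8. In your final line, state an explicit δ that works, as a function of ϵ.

δ = min(8, √8·ϵ)

Let ϵ > 0. We want δ > 0 such that 0 < |w − 8| < δ implies |√w − √8| < ϵ.
Multiplying by the conjugate, |√w − √8| = |w − 8|/(√w + √8).
Restrict δ ≤ 8 so that |w − 8| < 8 forces w > 0, and then √w + √8 > √8.
Hence |√w − √8| < |w − 8|/√8, which is < ϵ once |w − 8| < √8·ϵ.
Take δ = min(8, √8·ϵ). If 0 < |w − 8| < δ then w > 0 and |√w − √8| < |w − 8|/√8 < ϵ.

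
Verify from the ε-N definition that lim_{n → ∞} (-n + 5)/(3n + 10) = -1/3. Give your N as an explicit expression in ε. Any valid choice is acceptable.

Fix ε > 0. For n ≥ 1, |(-n + 5)/(3n + 10) + 1/3| = |25|/(3(3n + 10)) = 25/(3(3n + 10)).
Since 3n + 10 ≥ 3n for n ≥ 1, this is ≤ 25/(3·3n) = (25/9)/n.
So |(-n + 5)/(3n + 10) + 1/3| < ε whenever n > (25/9)/ε.
Take N = (25/9)/ε. If n > N then |(-n + 5)/(3n + 10) + 1/3| ≤ (25/9)/n < ε.

N = (25/9)/ε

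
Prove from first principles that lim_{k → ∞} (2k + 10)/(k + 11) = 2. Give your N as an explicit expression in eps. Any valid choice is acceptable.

Let eps > 0 be given. For k ≥ 1, |(2k + 10)/(k + 11) − 2| = |-12|/((k + 11)) = 12/((k + 11)).
Since k + 11 ≥ k for k ≥ 1, this is ≤ 12/(k) = 12/k.
So |(2k + 10)/(k + 11) − 2| < eps whenever k > 12/eps.
Take N = 12/eps. If k > N then |(2k + 10)/(k + 11) − 2| ≤ 12/k < eps.

N = 12/eps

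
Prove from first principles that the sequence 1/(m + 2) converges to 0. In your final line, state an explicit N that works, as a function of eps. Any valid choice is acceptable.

Fix eps > 0. For m ≥ 1, |1/(m + 2) − 0| = 1/(m + 2) ≤ 1/m.
We need 1/m < eps, i.e. m > 1/eps.
Take N = 1/eps. If m > N then |1/(m + 2)| ≤ 1/m < eps.

N = 1/eps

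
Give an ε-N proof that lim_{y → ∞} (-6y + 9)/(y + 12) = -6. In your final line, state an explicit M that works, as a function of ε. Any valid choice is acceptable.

Fix ε > 0. We seek M > 0 such that y > M implies |(-6y + 9)/(y + 12) + 6| < ε.
(-6y + 9)/(y + 12) + 6 = ((-6y + 9) − (-6)(y + 12)) / ((y + 12)) = 81/((y + 12)).
For y > 0 we have y + 12 > y, so |(-6y + 9)/(y + 12) + 6| = 81/((y + 12)) < 81/(y) = 81/y.
Thus |(-6y + 9)/(y + 12) + 6| < ε whenever y > 81/ε.
Take M = 81/ε. If y > M then |(-6y + 9)/(y + 12) + 6| < 81/y < ε.

M = 81/ε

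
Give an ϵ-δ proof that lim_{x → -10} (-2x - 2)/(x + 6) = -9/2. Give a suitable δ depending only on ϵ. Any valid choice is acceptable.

δ = min(2, (4/5)ϵ)

Let ϵ > 0. We want δ > 0 with 0 < |x + 10| < δ ⇒ |(-2x - 2)/(x + 6) + 9/2| < ϵ.
Combining over a common denominator, (-2x - 2)/(x + 6) + 9/2 = [(-2x - 2)·(-4) − 18·(x + 6)] / [(-4)·(x + 6)] = -10(x + 10) / ((-4)(x + 6)).
So |(-2x - 2)/(x + 6) + 9/2| = 10|x + 10| / (4·|x + 6|).
Restrict δ ≤ 2. Then |x + 10| < 2 gives |x + 6| = |(x + 10) + (-4)| ≥ 4 − 2 = 2.
Hence |(-2x - 2)/(x + 6) + 9/2| < 10|x + 10|/(4·2) = (5/4)|x + 10|, which is < ϵ once |x + 10| < (4/5)ϵ.
Take δ = min(2, (4/5)ϵ). Then 0 < |x + 10| < δ forces both bounds, so |(-2x - 2)/(x + 6) + 9/2| < ϵ.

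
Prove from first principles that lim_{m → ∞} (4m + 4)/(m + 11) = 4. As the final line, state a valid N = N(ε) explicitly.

Suppose ε > 0. For m ≥ 1, |(4m + 4)/(m + 11) − 4| = |-40|/((m + 11)) = 40/((m + 11)).
Since m + 11 ≥ m for m ≥ 1, this is ≤ 40/(m) = 40/m.
So |(4m + 4)/(m + 11) − 4| < ε whenever m > 40/ε.
Take N = 40/ε. If m > N then |(4m + 4)/(m + 11) − 4| ≤ 40/m < ε.

N = 40/ε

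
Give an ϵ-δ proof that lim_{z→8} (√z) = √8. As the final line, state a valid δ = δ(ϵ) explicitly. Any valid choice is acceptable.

δ = min(8, √8·ϵ)

Fix ϵ > 0. We want δ > 0 such that 0 < |z − 8| < δ implies |√z − √8| < ϵ.
Multiplying by the conjugate, |√z − √8| = |z − 8|/(√z + √8).
Restrict δ ≤ 8 so that |z − 8| < 8 forces z > 0, and then √z + √8 > √8.
Hence |√z − √8| < |z − 8|/√8, which is < ϵ once |z − 8| < √8·ϵ.
Take δ = min(8, √8·ϵ). If 0 < |z − 8| < δ then z > 0 and |√z − √8| < |z − 8|/√8 < ϵ.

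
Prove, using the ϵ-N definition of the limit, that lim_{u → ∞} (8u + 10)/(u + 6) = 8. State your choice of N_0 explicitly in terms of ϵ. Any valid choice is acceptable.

Let ϵ > 0 be given. We seek N_0 > 0 such that u > N_0 implies |(8u + 10)/(u + 6) − 8| < ϵ.
(8u + 10)/(u + 6) − 8 = ((8u + 10) − 8(u + 6)) / ((u + 6)) = -38/((u + 6)).
For u > 0 we have u + 6 > u, so |(8u + 10)/(u + 6) − 8| = 38/((u + 6)) < 38/(u) = 38/u.
Thus |(8u + 10)/(u + 6) − 8| < ϵ whenever u > 38/ϵ.
Take N_0 = 38/ϵ. If u > N_0 then |(8u + 10)/(u + 6) − 8| < 38/u < ϵ.

N_0 = 38/ϵ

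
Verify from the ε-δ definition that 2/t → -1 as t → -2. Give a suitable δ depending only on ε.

δ = min(1, ε)

Let ε > 0 be given. We seek δ > 0 such that 0 < |t + 2| < δ implies |2/t + 1| < ε.
|2/t + 1| = 2·|-2 − t|/(2·|t|) = 2|t + 2|/(2|t|).
Require δ ≤ 1 so that |t| > 2 − 1 = 1, hence 2|t| > 2.
Then |2/t + 1| < 2|t + 2|/2, which is < ε when |t + 2| < ε.
Take δ = min(1, ε). Then 0 < |t + 2| < δ gives both |t + 2| < 1 and |t + 2| < ε, so |2/t + 1| < ε.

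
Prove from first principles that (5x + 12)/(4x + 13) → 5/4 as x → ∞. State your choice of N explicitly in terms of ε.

N = (17/16)/ε

Let ε > 0 be given. We seek N > 0 such that x > N implies |(5x + 12)/(4x + 13) − (5/4)| < ε.
(5x + 12)/(4x + 13) − (5/4) = (4(5x + 12) − 5(4x + 13)) / (4(4x + 13)) = -17/(4(4x + 13)).
For x > 0 we have 4x + 13 > 4x, so |(5x + 12)/(4x + 13) − (5/4)| = 17/(4(4x + 13)) < 17/(4·4x) = (17/16)/x.
Thus |(5x + 12)/(4x + 13) − (5/4)| < ε whenever x > (17/16)/ε.
Take N = (17/16)/ε. If x > N then |(5x + 12)/(4x + 13) − (5/4)| < (17/16)/x < ε.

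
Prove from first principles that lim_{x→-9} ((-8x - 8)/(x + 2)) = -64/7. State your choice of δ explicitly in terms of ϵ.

δ = min(7/2, (49/16)ϵ)

Let ϵ > 0 be given. We want δ > 0 with 0 < |x + 9| < δ ⇒ |(-8x - 8)/(x + 2) + 64/7| < ϵ.
Combining over a common denominator, (-8x - 8)/(x + 2) + 64/7 = [(-8x - 8)·(-7) − 64·(x + 2)] / [(-7)·(x + 2)] = -8(x + 9) / ((-7)(x + 2)).
So |(-8x - 8)/(x + 2) + 64/7| = 8|x + 9| / (7·|x + 2|).
Require δ ≤ 7/2, so |x + 2| ≥ |-7| − |x + 9| > 7 − 7/2 = 7/2.
Hence |(-8x - 8)/(x + 2) + 64/7| < 8|x + 9|/(7·(7/2)) = (16/49)|x + 9|, which is < ϵ once |x + 9| < (49/16)ϵ.
Take δ = min(7/2, (49/16)ϵ). Then 0 < |x + 9| < δ forces both bounds, so |(-8x - 8)/(x + 2) + 64/7| < ϵ.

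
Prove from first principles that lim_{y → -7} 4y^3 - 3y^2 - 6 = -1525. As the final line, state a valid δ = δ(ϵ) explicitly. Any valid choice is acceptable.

δ = min(2, ϵ/820)

Suppose ϵ > 0. We want δ > 0 such that 0 < |y + 7| < δ implies |(4y^3 - 3y^2 - 6) + 1525| < ϵ.
(4y^3 - 3y^2 - 6) + 1525 = 4y^3 - 3y^2 + 1519 = (y + 7)(4y^2 - 31y + 217).
So |(4y^3 - 3y^2 - 6) + 1525| = |y + 7|·|4y^2 - 31y + 217|.
Assume first that |y + 7| < 2, so |y| < 9. Then |4y^2 - 31y + 217| ≤ 4·9^2 + 31·9 + 217 = 820.
Hence |(4y^3 - 3y^2 - 6) + 1525| ≤ 820|y + 7| < ϵ provided |y + 7| < ϵ/820.
Take δ = min(2, ϵ/820). Then 0 < |y + 7| < δ gives both |y + 7| < 2 and |y + 7| < ϵ/820, so |(4y^3 - 3y^2 - 6) + 1525| < ϵ.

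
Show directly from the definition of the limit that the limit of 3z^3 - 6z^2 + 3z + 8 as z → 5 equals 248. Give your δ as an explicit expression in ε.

Suppose ε > 0. We want δ > 0 such that 0 < |z − 5| < δ implies |(3z^3 - 6z^2 + 3z + 8) − 248| < ε.
(3z^3 - 6z^2 + 3z + 8) − 248 = 3z^3 - 6z^2 + 3z - 240 = (z − 5)(3z^2 + 9z + 48).
So |(3z^3 - 6z^2 + 3z + 8) − 248| = |z − 5|·|3z^2 + 9z + 48|.
Require δ ≤ 1. Then |z − 5| < 1 gives |z| < 6, and by the triangle inequality |3z^2 + 9z + 48| ≤ 3·6^2 + 9·6 + 48 = 210.
Hence |(3z^3 - 6z^2 + 3z + 8) − 248| ≤ 210|z − 5| < ε provided |z − 5| < ε/210.
Choosing δ = min(1, ε/210) ensures both conditions, hence |(3z^3 - 6z^2 + 3z + 8) − 248| < ε.

δ = min(1, ε/210)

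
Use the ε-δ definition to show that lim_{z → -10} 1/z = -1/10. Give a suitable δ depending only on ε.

Let ε > 0. We seek δ > 0 such that 0 < |z + 10| < δ implies |1/z + 1/10| < ε.
|1/z + 1/10| = |-10 − z|/(10·|z|) = |z + 10|/(10|z|).
Require δ ≤ 5 so that |z| > 10 − 5 = 5, hence 10|z| > 50.
Then |1/z + 1/10| < |z + 10|/50, which is < ε when |z + 10| < 50ε.
Take δ = min(5, 50ε). Then 0 < |z + 10| < δ gives both |z + 10| < 5 and |z + 10| < 50ε, so |1/z + 1/10| < ε.

δ = min(5, 50ε)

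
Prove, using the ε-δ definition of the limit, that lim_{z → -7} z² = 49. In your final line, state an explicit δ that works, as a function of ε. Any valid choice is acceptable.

Let ε > 0 be given. We seek δ > 0 with 0 < |z + 7| < δ ⇒ |z² − 49| < ε.
Factor: z² − 49 = (z + 7)(z - 7), so |z² − 49| = |z + 7|·|z - 7|.
Restrict δ ≤ 1. Then |z + 7| < 1 gives |z| < 8, so by the triangle inequality |z - 7| ≤ 8 + 7 = 15.
Hence |z² − 49| ≤ 15|z + 7|, which is < ε once |z + 7| < ε/15.
Take δ = min(1, ε/15). If 0 < |z + 7| < δ then both bounds hold and |z² − 49| ≤ 15|z + 7| < 15·(ε/15) = ε.

δ = min(1, ε/15)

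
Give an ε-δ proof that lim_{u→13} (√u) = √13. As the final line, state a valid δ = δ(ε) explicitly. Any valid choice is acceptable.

Let ε > 0. We want δ > 0 such that 0 < |u − 13| < δ implies |√u − √13| < ε.
Multiplying by the conjugate, |√u − √13| = |u − 13|/(√u + √13).
Restrict δ ≤ 13 so that |u − 13| < 13 forces u > 0, and then √u + √13 > √13.
Hence |√u − √13| < |u − 13|/√13, which is < ε once |u − 13| < √13·ε.
Take δ = min(13, √13·ε). If 0 < |u − 13| < δ then u > 0 and |√u − √13| < |u − 13|/√13 < ε.

δ = min(13, √13·ε)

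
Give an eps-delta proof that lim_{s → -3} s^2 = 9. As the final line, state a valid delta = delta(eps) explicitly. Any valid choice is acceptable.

Fix eps > 0. We seek delta > 0 with 0 < |s + 3| < delta ⇒ |s^2 − 9| < eps.
Factor: s^2 − 9 = (s + 3)(s - 3), so |s^2 − 9| = |s + 3|·|s - 3|.
Restrict delta ≤ 1. Then |s + 3| < 1 gives |s| < 4, so by the triangle inequality |s - 3| ≤ 4 + 3 = 7.
Hence |s^2 − 9| ≤ 7|s + 3|, which is < eps once |s + 3| < eps/7.
Take delta = min(1, eps/7). If 0 < |s + 3| < delta then both bounds hold and |s^2 − 9| ≤ 7|s + 3| < 7·(eps/7) = eps.

delta = min(1, eps/7)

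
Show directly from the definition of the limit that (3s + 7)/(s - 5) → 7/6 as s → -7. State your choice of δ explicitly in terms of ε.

δ = min(6, (36/11)ε)

Suppose ε > 0. We want δ > 0 with 0 < |s + 7| < δ ⇒ |(3s + 7)/(s - 5) − (7/6)| < ε.
Combining over a common denominator, (3s + 7)/(s - 5) − (7/6) = [(3s + 7)·(-12) − (-14)·(s - 5)] / [(-12)·(s - 5)] = -22(s + 7) / ((-12)(s - 5)).
So |(3s + 7)/(s - 5) − (7/6)| = 22|s + 7| / (12·|s − 5|).
Restrict δ ≤ 6. Then |s + 7| < 6 gives |s − 5| = |(s + 7) + (-12)| ≥ 12 − 6 = 6.
Hence |(3s + 7)/(s - 5) − (7/6)| < 22|s + 7|/(12·6) = (11/36)|s + 7|, which is < ε once |s + 7| < (36/11)ε.
Take δ = min(6, (36/11)ε). Then 0 < |s + 7| < δ forces both bounds, so |(3s + 7)/(s - 5) − (7/6)| < ε.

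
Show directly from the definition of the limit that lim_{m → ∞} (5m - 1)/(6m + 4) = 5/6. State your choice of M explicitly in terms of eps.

M = (13/18)/eps

Fix eps > 0. For m ≥ 1, |(5m - 1)/(6m + 4) − (5/6)| = |-26|/(6(6m + 4)) = 26/(6(6m + 4)).
Since 6m + 4 ≥ 6m for m ≥ 1, this is ≤ 26/(6·6m) = (13/18)/m.
So |(5m - 1)/(6m + 4) − (5/6)| < eps whenever m > (13/18)/eps.
Take M = (13/18)/eps. If m > M then |(5m - 1)/(6m + 4) − (5/6)| ≤ (13/18)/m < eps.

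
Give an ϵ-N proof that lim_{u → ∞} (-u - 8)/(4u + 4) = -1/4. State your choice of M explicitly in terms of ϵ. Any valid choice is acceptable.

M = (7/4)/ϵ

Let ϵ > 0. We seek M > 0 such that u > M implies |(-u - 8)/(4u + 4) + 1/4| < ϵ.
(-u - 8)/(4u + 4) + 1/4 = (4(-u - 8) − (-1)(4u + 4)) / (4(4u + 4)) = -28/(4(4u + 4)).
For u > 0 we have 4u + 4 > 4u, so |(-u - 8)/(4u + 4) + 1/4| = 28/(4(4u + 4)) < 28/(4·4u) = (7/4)/u.
Thus |(-u - 8)/(4u + 4) + 1/4| < ϵ whenever u > (7/4)/ϵ.
Take M = (7/4)/ϵ. If u > M then |(-u - 8)/(4u + 4) + 1/4| < (7/4)/u < ϵ.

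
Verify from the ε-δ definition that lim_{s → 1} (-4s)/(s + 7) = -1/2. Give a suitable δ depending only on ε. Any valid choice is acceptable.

δ = min(4, (8/7)ε)

Let ε > 0 be given. We want δ > 0 with 0 < |s − 1| < δ ⇒ |(-4s)/(s + 7) + 1/2| < ε.
Combining over a common denominator, (-4s)/(s + 7) + 1/2 = [(-4s)·8 − (-4)·(s + 7)] / [8·(s + 7)] = -28(s − 1) / (8(s + 7)).
So |(-4s)/(s + 7) + 1/2| = 28|s − 1| / (8·|s + 7|).
Require δ ≤ 4, so |s + 7| ≥ |8| − |s − 1| > 8 − 4 = 4.
Hence |(-4s)/(s + 7) + 1/2| < 28|s − 1|/(8·4) = (7/8)|s − 1|, which is < ε once |s − 1| < (8/7)ε.
Take δ = min(4, (8/7)ε). Then 0 < |s − 1| < δ forces both bounds, so |(-4s)/(s + 7) + 1/2| < ε.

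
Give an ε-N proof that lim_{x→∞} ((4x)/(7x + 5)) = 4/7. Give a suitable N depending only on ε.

Let ε > 0. We seek N > 0 such that x > N implies |(4x)/(7x + 5) − (4/7)| < ε.
(4x)/(7x + 5) − (4/7) = (7(4x) − 4(7x + 5)) / (7(7x + 5)) = -20/(7(7x + 5)).
For x > 0 we have 7x + 5 > 7x, so |(4x)/(7x + 5) − (4/7)| = 20/(7(7x + 5)) < 20/(7·7x) = (20/49)/x.
Thus |(4x)/(7x + 5) − (4/7)| < ε whenever x > (20/49)/ε.
Take N = (20/49)/ε. If x > N then |(4x)/(7x + 5) − (4/7)| < (20/49)/x < ε.

N = (20/49)/ε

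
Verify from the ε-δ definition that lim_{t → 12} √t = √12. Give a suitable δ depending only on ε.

Let ε > 0. We want δ > 0 such that 0 < |t − 12| < δ implies |√t − √12| < ε.
Multiplying by the conjugate, |√t − √12| = |t − 12|/(√t + √12).
Restrict δ ≤ 12 so that |t − 12| < 12 forces t > 0, and then √t + √12 > √12.
Hence |√t − √12| < |t − 12|/√12, which is < ε once |t − 12| < √12·ε.
Take δ = min(12, √12·ε). If 0 < |t − 12| < δ then t > 0 and |√t − √12| < |t − 12|/√12 < ε.

δ = min(12, √12·ε)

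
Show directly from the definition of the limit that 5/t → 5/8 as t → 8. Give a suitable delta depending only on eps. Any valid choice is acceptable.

delta = min(4, (32/5)eps)

Suppose eps > 0. We seek delta > 0 such that 0 < |t − 8| < delta implies |5/t − (5/8)| < eps.
|5/t − (5/8)| = 5·|8 − t|/(8·|t|) = 5|t − 8|/(8|t|).
Restrict delta ≤ 4. Then |t − 8| < 4 gives |t| > 4, so 8|t| > 32.
Then |5/t − (5/8)| < 5|t − 8|/32, which is < eps when |t − 8| < (32/5)eps.
Take delta = min(4, (32/5)eps). Then 0 < |t − 8| < delta gives both |t − 8| < 4 and |t − 8| < (32/5)eps, so |5/t − (5/8)| < eps.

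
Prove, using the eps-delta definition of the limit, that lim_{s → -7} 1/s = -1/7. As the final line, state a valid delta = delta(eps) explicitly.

delta = min(7/2, (49/2)eps)

Fix eps > 0. We seek delta > 0 such that 0 < |s + 7| < delta implies |1/s + 1/7| < eps.
|1/s + 1/7| = |-7 − s|/(7·|s|) = |s + 7|/(7|s|).
Require delta ≤ 7/2 so that |s| > 7 − 7/2 = 7/2, hence 7|s| > 49/2.
Then |1/s + 1/7| < |s + 7|/(49/2), which is < eps when |s + 7| < (49/2)eps.
Take delta = min(7/2, (49/2)eps). Then 0 < |s + 7| < delta gives both |s + 7| < 7/2 and |s + 7| < (49/2)eps, so |1/s + 1/7| < eps.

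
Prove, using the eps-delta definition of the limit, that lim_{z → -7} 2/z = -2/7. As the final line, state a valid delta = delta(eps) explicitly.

Let eps > 0. We seek delta > 0 such that 0 < |z + 7| < delta implies |2/z + 2/7| < eps.
|2/z + 2/7| = 2·|-7 − z|/(7·|z|) = 2|z + 7|/(7|z|).
Restrict delta ≤ 7/2. Then |z + 7| < 7/2 gives |z| > 7/2, so 7|z| > 49/2.
Then |2/z + 2/7| < 2|z + 7|/(49/2), which is < eps when |z + 7| < (49/4)eps.
Take delta = min(7/2, (49/4)eps). Then 0 < |z + 7| < delta gives both |z + 7| < 7/2 and |z + 7| < (49/4)eps, so |2/z + 2/7| < eps.

delta = min(7/2, (49/4)eps)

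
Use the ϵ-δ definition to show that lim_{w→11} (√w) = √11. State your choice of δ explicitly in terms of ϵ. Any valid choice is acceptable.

Suppose ϵ > 0. We want δ > 0 such that 0 < |w − 11| < δ implies |√w − √11| < ϵ.
Rationalise: √w − √11 = (w − 11)/(√w + √11), so |√w − √11| = |w − 11|/(√w + √11).
Restrict δ ≤ 11 so that |w − 11| < 11 forces w > 0, and then √w + √11 > √11.
Hence |√w − √11| < |w − 11|/√11, which is < ϵ once |w − 11| < √11·ϵ.
Take δ = min(11, √11·ϵ). If 0 < |w − 11| < δ then w > 0 and |√w − √11| < |w − 11|/√11 < ϵ.

δ = min(11, √11·ϵ)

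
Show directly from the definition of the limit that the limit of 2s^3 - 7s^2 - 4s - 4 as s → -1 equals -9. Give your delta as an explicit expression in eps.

Let eps > 0. We want delta > 0 such that 0 < |s + 1| < delta implies |(2s^3 - 7s^2 - 4s - 4) + 9| < eps.
(2s^3 - 7s^2 - 4s - 4) + 9 = 2s^3 - 7s^2 - 4s + 5 = (s + 1)(2s^2 - 9s + 5).
So |(2s^3 - 7s^2 - 4s - 4) + 9| = |s + 1|·|2s^2 - 9s + 5|.
Assume first that |s + 1| < 1, so |s| < 2. Then |2s^2 - 9s + 5| ≤ 2·2^2 + 9·2 + 5 = 31.
Hence |(2s^3 - 7s^2 - 4s - 4) + 9| ≤ 31|s + 1| < eps provided |s + 1| < eps/31.
Take delta = min(1, eps/31). Then 0 < |s + 1| < delta gives both |s + 1| < 1 and |s + 1| < eps/31, so |(2s^3 - 7s^2 - 4s - 4) + 9| < eps.

delta = min(1, eps/31)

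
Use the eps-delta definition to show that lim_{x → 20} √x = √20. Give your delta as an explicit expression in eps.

delta = min(20, √20·eps)

Suppose eps > 0. We want delta > 0 such that 0 < |x − 20| < delta implies |√x − √20| < eps.
Multiplying by the conjugate, |√x − √20| = |x − 20|/(√x + √20).
Restrict delta ≤ 20 so that |x − 20| < 20 forces x > 0, and then √x + √20 > √20.
Hence |√x − √20| < |x − 20|/√20, which is < eps once |x − 20| < √20·eps.
Take delta = min(20, √20·eps). If 0 < |x − 20| < delta then x > 0 and |√x − √20| < |x − 20|/√20 < eps.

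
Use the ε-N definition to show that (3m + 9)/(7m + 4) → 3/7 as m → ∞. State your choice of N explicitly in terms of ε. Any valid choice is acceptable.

N = (51/49)/ε

Fix ε > 0. For m ≥ 1, |(3m + 9)/(7m + 4) − (3/7)| = |51|/(7(7m + 4)) = 51/(7(7m + 4)).
Since 7m + 4 ≥ 7m for m ≥ 1, this is ≤ 51/(7·7m) = (51/49)/m.
So |(3m + 9)/(7m + 4) − (3/7)| < ε whenever m > (51/49)/ε.
Take N = (51/49)/ε. If m > N then |(3m + 9)/(7m + 4) − (3/7)| ≤ (51/49)/m < ε.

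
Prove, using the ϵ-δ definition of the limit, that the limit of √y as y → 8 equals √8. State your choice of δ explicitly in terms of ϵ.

δ = min(8, √8·ϵ)

Let ϵ > 0. We want δ > 0 such that 0 < |y − 8| < δ implies |√y − √8| < ϵ.
Multiplying by the conjugate, |√y − √8| = |y − 8|/(√y + √8).
Restrict δ ≤ 8 so that |y − 8| < 8 forces y > 0, and then √y + √8 > √8.
Hence |√y − √8| < |y − 8|/√8, which is < ϵ once |y − 8| < √8·ϵ.
Take δ = min(8, √8·ϵ). If 0 < |y − 8| < δ then y > 0 and |√y − √8| < |y − 8|/√8 < ϵ.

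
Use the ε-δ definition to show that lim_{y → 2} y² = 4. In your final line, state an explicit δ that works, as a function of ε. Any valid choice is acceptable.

δ = min(1, ε/5)

Let ε > 0. We seek δ > 0 with 0 < |y − 2| < δ ⇒ |y² − 4| < ε.
Factor: y² − 4 = (y − 2)(y + 2), so |y² − 4| = |y − 2|·|y + 2|.
Impose δ ≤ 1 so that |y| < 3; then |y + 2| ≤ 5.
Hence |y² − 4| ≤ 5|y − 2|, which is < ε once |y − 2| < ε/5.
Take δ = min(1, ε/5). If 0 < |y − 2| < δ then both bounds hold and |y² − 4| ≤ 5|y − 2| < 5·(ε/5) = ε.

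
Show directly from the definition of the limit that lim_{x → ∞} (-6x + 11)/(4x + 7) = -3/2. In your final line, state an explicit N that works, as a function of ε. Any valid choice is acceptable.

N = (43/8)/ε

Fix ε > 0. We seek N > 0 such that x > N implies |(-6x + 11)/(4x + 7) + 3/2| < ε.
(-6x + 11)/(4x + 7) + 3/2 = (4(-6x + 11) − (-6)(4x + 7)) / (4(4x + 7)) = 86/(4(4x + 7)).
For x > 0 we have 4x + 7 > 4x, so |(-6x + 11)/(4x + 7) + 3/2| = 86/(4(4x + 7)) < 86/(4·4x) = (43/8)/x.
Thus |(-6x + 11)/(4x + 7) + 3/2| < ε whenever x > (43/8)/ε.
Take N = (43/8)/ε. If x > N then |(-6x + 11)/(4x + 7) + 3/2| < (43/8)/x < ε.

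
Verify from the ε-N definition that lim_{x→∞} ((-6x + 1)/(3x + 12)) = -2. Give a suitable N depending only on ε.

Suppose ε > 0. We seek N > 0 such that x > N implies |(-6x + 1)/(3x + 12) + 2| < ε.
(-6x + 1)/(3x + 12) + 2 = (3(-6x + 1) − (-6)(3x + 12)) / (3(3x + 12)) = 75/(3(3x + 12)).
For x > 0 we have 3x + 12 > 3x, so |(-6x + 1)/(3x + 12) + 2| = 75/(3(3x + 12)) < 75/(3·3x) = (25/3)/x.
Thus |(-6x + 1)/(3x + 12) + 2| < ε whenever x > (25/3)/ε.
Take N = (25/3)/ε. If x > N then |(-6x + 1)/(3x + 12) + 2| < (25/3)/x < ε.

N = (25/3)/ε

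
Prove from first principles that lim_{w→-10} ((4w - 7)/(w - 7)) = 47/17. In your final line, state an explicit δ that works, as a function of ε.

Let ε > 0. We want δ > 0 with 0 < |w + 10| < δ ⇒ |(4w - 7)/(w - 7) − (47/17)| < ε.
Combining over a common denominator, (4w - 7)/(w - 7) − (47/17) = [(4w - 7)·(-17) − (-47)·(w - 7)] / [(-17)·(w - 7)] = -21(w + 10) / ((-17)(w - 7)).
So |(4w - 7)/(w - 7) − (47/17)| = 21|w + 10| / (17·|w − 7|).
Require δ ≤ 17/2, so |w − 7| ≥ |-17| − |w + 10| > 17 − 17/2 = 17/2.
Hence |(4w - 7)/(w - 7) − (47/17)| < 21|w + 10|/(17·(17/2)) = (42/289)|w + 10|, which is < ε once |w + 10| < (289/42)ε.
Take δ = min(17/2, (289/42)ε). Then 0 < |w + 10| < δ forces both bounds, so |(4w - 7)/(w - 7) − (47/17)| < ε.

δ = min(17/2, (289/42)ε)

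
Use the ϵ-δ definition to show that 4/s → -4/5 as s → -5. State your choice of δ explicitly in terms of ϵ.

δ = min(5/2, (25/8)ϵ)

Let ϵ > 0. We seek δ > 0 such that 0 < |s + 5| < δ implies |4/s + 4/5| < ϵ.
|4/s + 4/5| = 4·|-5 − s|/(5·|s|) = 4|s + 5|/(5|s|).
Restrict δ ≤ 5/2. Then |s + 5| < 5/2 gives |s| > 5/2, so 5|s| > 25/2.
Then |4/s + 4/5| < 4|s + 5|/(25/2), which is < ϵ when |s + 5| < (25/8)ϵ.
Take δ = min(5/2, (25/8)ϵ). Then 0 < |s + 5| < δ gives both |s + 5| < 5/2 and |s + 5| < (25/8)ϵ, so |4/s + 4/5| < ϵ.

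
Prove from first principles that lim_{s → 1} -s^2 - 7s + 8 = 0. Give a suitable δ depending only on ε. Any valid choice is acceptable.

δ = min(2, ε/11)

Suppose ε > 0. We want δ > 0 such that 0 < |s − 1| < δ implies |(-s^2 - 7s + 8)| < ε.
(-s^2 - 7s + 8) = -s^2 - 7s + 8 = (s − 1)(-s - 8).
So |(-s^2 - 7s + 8)| = |s − 1|·|-s - 8|.
Assume first that |s − 1| < 2, so |s| < 3. Then |-s - 8| ≤ 3 + 8 = 11.
Hence |(-s^2 - 7s + 8)| ≤ 11|s − 1| < ε provided |s − 1| < ε/11.
Take δ = min(2, ε/11). Then 0 < |s − 1| < δ gives both |s − 1| < 2 and |s − 1| < ε/11, so |(-s^2 - 7s + 8)| < ε.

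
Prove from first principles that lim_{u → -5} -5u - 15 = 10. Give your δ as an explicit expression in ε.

Fix ε > 0. We need δ > 0 so that 0 < |u + 5| < δ implies |(-5u - 15) − 10| < ε.
|(-5u - 15) − 10| = |-5u - 25| = 5|u + 5|.
So 5|u + 5| < ε exactly when |u + 5| < ε/5.
Take δ = ε/5. If 0 < |u + 5| < δ then |(-5u - 15) − 10| = 5|u + 5| < 5·(ε/5) = ε.

δ = ε/5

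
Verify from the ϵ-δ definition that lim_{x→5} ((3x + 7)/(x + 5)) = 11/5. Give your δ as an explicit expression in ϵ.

Let ϵ > 0. We want δ > 0 with 0 < |x − 5| < δ ⇒ |(3x + 7)/(x + 5) − (11/5)| < ϵ.
Combining over a common denominator, (3x + 7)/(x + 5) − (11/5) = [(3x + 7)·10 − 22·(x + 5)] / [10·(x + 5)] = 8(x − 5) / (10(x + 5)).
So |(3x + 7)/(x + 5) − (11/5)| = 8|x − 5| / (10·|x + 5|).
Restrict δ ≤ 5. Then |x − 5| < 5 gives |x + 5| = |(x − 5) + 10| ≥ 10 − 5 = 5.
Hence |(3x + 7)/(x + 5) − (11/5)| < 8|x − 5|/(10·5) = (4/25)|x − 5|, which is < ϵ once |x − 5| < (25/4)ϵ.
Take δ = min(5, (25/4)ϵ). Then 0 < |x − 5| < δ forces both bounds, so |(3x + 7)/(x + 5) − (11/5)| < ϵ.

δ = min(5, (25/4)ϵ)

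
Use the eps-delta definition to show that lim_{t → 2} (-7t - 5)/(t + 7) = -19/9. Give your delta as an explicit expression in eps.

Suppose eps > 0. We want delta > 0 with 0 < |t − 2| < delta ⇒ |(-7t - 5)/(t + 7) + 19/9| < eps.
Combining over a common denominator, (-7t - 5)/(t + 7) + 19/9 = [(-7t - 5)·9 − (-19)·(t + 7)] / [9·(t + 7)] = -44(t − 2) / (9(t + 7)).
So |(-7t - 5)/(t + 7) + 19/9| = 44|t − 2| / (9·|t + 7|).
Restrict delta ≤ 9/2. Then |t − 2| < 9/2 gives |t + 7| = |(t − 2) + 9| ≥ 9 − 9/2 = 9/2.
Hence |(-7t - 5)/(t + 7) + 19/9| < 44|t − 2|/(9·(9/2)) = (88/81)|t − 2|, which is < eps once |t − 2| < (81/88)eps.
Take delta = min(9/2, (81/88)eps). Then 0 < |t − 2| < delta forces both bounds, so |(-7t - 5)/(t + 7) + 19/9| < eps.

delta = min(9/2, (81/88)eps)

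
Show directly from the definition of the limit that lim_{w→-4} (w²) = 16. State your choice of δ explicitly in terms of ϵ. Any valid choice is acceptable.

Fix ϵ > 0. We seek δ > 0 with 0 < |w + 4| < δ ⇒ |w² − 16| < ϵ.
Factor: w² − 16 = (w + 4)(w - 4), so |w² − 16| = |w + 4|·|w - 4|.
Impose δ ≤ 1 so that |w| < 5; then |w - 4| ≤ 9.
Hence |w² − 16| ≤ 9|w + 4|, which is < ϵ once |w + 4| < ϵ/9.
Take δ = min(1, ϵ/9). If 0 < |w + 4| < δ then both bounds hold and |w² − 16| ≤ 9|w + 4| < 9·(ϵ/9) = ϵ.

δ = min(1, ϵ/9)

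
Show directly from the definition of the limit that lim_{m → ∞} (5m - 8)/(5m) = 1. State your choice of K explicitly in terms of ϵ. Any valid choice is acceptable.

Let ϵ > 0 be given. For m ≥ 1, |(5m - 8)/(5m) − 1| = |-40|/(5(5m)) = 40/(5(5m)).
Since 5m ≥ 5m for m ≥ 1, this is ≤ 40/(5·5m) = (8/5)/m.
So |(5m - 8)/(5m) − 1| < ϵ whenever m > (8/5)/ϵ.
Take K = (8/5)/ϵ. If m > K then |(5m - 8)/(5m) − 1| ≤ (8/5)/m < ϵ.

K = (8/5)/ϵ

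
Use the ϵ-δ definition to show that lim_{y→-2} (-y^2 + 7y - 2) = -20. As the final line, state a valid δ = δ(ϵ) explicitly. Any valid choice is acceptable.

δ = min(1, ϵ/12)

Let ϵ > 0. We want δ > 0 such that 0 < |y + 2| < δ implies |(-y^2 + 7y - 2) + 20| < ϵ.
(-y^2 + 7y - 2) + 20 = -y^2 + 7y + 18 = (y + 2)(-y + 9).
So |(-y^2 + 7y - 2) + 20| = |y + 2|·|-y + 9|.
Assume first that |y + 2| < 1, so |y| < 3. Then |-y + 9| ≤ 3 + 9 = 12.
Hence |(-y^2 + 7y - 2) + 20| ≤ 12|y + 2| < ϵ provided |y + 2| < ϵ/12.
Choosing δ = min(1, ϵ/12) ensures both conditions, hence |(-y^2 + 7y - 2) + 20| < ϵ.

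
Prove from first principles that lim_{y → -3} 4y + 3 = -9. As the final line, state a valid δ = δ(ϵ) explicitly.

δ = ϵ/4

Suppose ϵ > 0. We need δ > 0 so that 0 < |y + 3| < δ implies |(4y + 3) + 9| < ϵ.
|(4y + 3) + 9| = |4y + 12| = 4|y + 3|.
Thus it suffices that |y + 3| < ϵ/4.
Choosing δ = ϵ/4 gives |(4y + 3) + 9| = 4|y + 3| < ϵ whenever |y + 3| < δ.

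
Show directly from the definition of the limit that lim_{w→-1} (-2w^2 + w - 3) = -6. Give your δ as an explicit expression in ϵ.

Let ϵ > 0 be given. We want δ > 0 such that 0 < |w + 1| < δ implies |(-2w^2 + w - 3) + 6| < ϵ.
(-2w^2 + w - 3) + 6 = -2w^2 + w + 3 = (w + 1)(-2w + 3).
So |(-2w^2 + w - 3) + 6| = |w + 1|·|-2w + 3|.
Assume first that |w + 1| < 1, so |w| < 2. Then |-2w + 3| ≤ 2·2 + 3 = 7.
Hence |(-2w^2 + w - 3) + 6| ≤ 7|w + 1| < ϵ provided |w + 1| < ϵ/7.
Choosing δ = min(1, ϵ/7) ensures both conditions, hence |(-2w^2 + w - 3) + 6| < ϵ.

δ = min(1, ϵ/7)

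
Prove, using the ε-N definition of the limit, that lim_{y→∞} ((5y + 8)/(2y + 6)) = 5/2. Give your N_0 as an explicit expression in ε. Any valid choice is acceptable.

N_0 = (7/2)/ε

Suppose ε > 0. We seek N_0 > 0 such that y > N_0 implies |(5y + 8)/(2y + 6) − (5/2)| < ε.
(5y + 8)/(2y + 6) − (5/2) = (2(5y + 8) − 5(2y + 6)) / (2(2y + 6)) = -14/(2(2y + 6)).
For y > 0 we have 2y + 6 > 2y, so |(5y + 8)/(2y + 6) − (5/2)| = 14/(2(2y + 6)) < 14/(2·2y) = (7/2)/y.
Thus |(5y + 8)/(2y + 6) − (5/2)| < ε whenever y > (7/2)/ε.
Take N_0 = (7/2)/ε. If y > N_0 then |(5y + 8)/(2y + 6) − (5/2)| < (7/2)/y < ε.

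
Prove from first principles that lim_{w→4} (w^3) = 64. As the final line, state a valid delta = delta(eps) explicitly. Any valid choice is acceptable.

delta = min(2, eps/76)

Fix eps > 0. We seek delta > 0 with 0 < |w − 4| < delta ⇒ |w^3 − 64| < eps.
Factor: w^3 − 64 = (w − 4)(w^2 + 4w + 16), so |w^3 − 64| = |w − 4|·|w^2 + 4w + 16|.
Restrict delta ≤ 2. Then |w − 4| < 2 gives |w| < 6, so by the triangle inequality |w^2 + 4w + 16| ≤ 6^2 + 4·6 + 16 = 76.
Hence |w^3 − 64| ≤ 76|w − 4|, which is < eps once |w − 4| < eps/76.
Take delta = min(2, eps/76). If 0 < |w − 4| < delta then both bounds hold and |w^3 − 64| ≤ 76|w − 4| < 76·(eps/76) = eps.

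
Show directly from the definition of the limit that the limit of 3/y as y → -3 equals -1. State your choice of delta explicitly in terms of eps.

delta = min(3/2, (3/2)eps)

Let eps > 0. We seek delta > 0 such that 0 < |y + 3| < delta implies |3/y + 1| < eps.
|3/y + 1| = 3·|-3 − y|/(3·|y|) = 3|y + 3|/(3|y|).
Require delta ≤ 3/2 so that |y| > 3 − 3/2 = 3/2, hence 3|y| > 9/2.
Then |3/y + 1| < 3|y + 3|/(9/2), which is < eps when |y + 3| < (3/2)eps.
Take delta = min(3/2, (3/2)eps). Then 0 < |y + 3| < delta gives both |y + 3| < 3/2 and |y + 3| < (3/2)eps, so |3/y + 1| < eps.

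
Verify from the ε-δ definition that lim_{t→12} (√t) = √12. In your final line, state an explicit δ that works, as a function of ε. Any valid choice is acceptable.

Fix ε > 0. We want δ > 0 such that 0 < |t − 12| < δ implies |√t − √12| < ε.
Rationalise: √t − √12 = (t − 12)/(√t + √12), so |√t − √12| = |t − 12|/(√t + √12).
Restrict δ ≤ 12 so that |t − 12| < 12 forces t > 0, and then √t + √12 > √12.
Hence |√t − √12| < |t − 12|/√12, which is < ε once |t − 12| < √12·ε.
Take δ = min(12, √12·ε). If 0 < |t − 12| < δ then t > 0 and |√t − √12| < |t − 12|/√12 < ε.

δ = min(12, √12·ε)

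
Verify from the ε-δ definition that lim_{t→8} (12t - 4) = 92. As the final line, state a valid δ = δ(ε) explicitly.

Suppose ε > 0. We need δ > 0 so that 0 < |t − 8| < δ implies |(12t - 4) − 92| < ε.
|(12t - 4) − 92| = |12t - 96| = 12|t − 8|.
So 12|t − 8| < ε exactly when |t − 8| < ε/12.
Take δ = ε/12. If 0 < |t − 8| < δ then |(12t - 4) − 92| = 12|t − 8| < 12·(ε/12) = ε.

δ = ε/12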